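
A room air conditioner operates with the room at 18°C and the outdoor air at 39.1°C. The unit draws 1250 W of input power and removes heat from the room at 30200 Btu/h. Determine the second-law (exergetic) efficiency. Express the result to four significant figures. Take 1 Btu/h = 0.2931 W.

Converting, Q̇_C = 30200 Btu/h = 8852 W, so COP_actual = Q̇_C/Ẇ = 8852/1250 = 7.081.
In absolute terms T_C = 291.15 K and T_H = 312.25 K, so ΔT = 21.10 K.
COP_Carnot = T_C/ΔT = 291.15/21.10 = 13.80.
η_II = COP_actual/COP_Carnot = 7.081/13.80 = 0.5132.

0.5132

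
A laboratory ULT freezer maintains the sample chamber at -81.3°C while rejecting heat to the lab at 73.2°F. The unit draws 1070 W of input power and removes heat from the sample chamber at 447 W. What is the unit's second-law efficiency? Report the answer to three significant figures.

COP_actual = Q̇_C/Ẇ = 447.0/1070 = 0.4178.
In absolute terms T_C = 191.85 K and T_H = 296.04 K, so ΔT = 104.2 K.
COP_Carnot = T_C/ΔT = 191.85/104.2 = 1.841.
η_II = COP_actual/COP_Carnot = 0.4178/1.841 = 0.2269.

0.227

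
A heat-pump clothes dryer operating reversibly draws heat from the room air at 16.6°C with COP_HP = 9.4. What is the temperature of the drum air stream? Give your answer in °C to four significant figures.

COP_HP = T_H/(T_H − T_C) rearranges to T_H = COP·T_C/(COP − 1).
With T_C = 289.75 K, T_H = 9.4 × 289.75/8.400 = 324.24 K.
Converting, 324.24 K = 51.09°C.

51.09 °C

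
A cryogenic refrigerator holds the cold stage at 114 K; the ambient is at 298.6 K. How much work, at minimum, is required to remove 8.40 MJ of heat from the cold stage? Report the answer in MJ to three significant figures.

The reservoir spacing is ΔT = 298.6 − 114 = 184.6 K.
The reversible limit is COP_R = T_C/ΔT = 0.6176, so W_min = Q_C/COP = Q_C·ΔT/T_C.
W_min = 8.400 × 184.6/114.00 = 13.60 MJ.

13.6 MJ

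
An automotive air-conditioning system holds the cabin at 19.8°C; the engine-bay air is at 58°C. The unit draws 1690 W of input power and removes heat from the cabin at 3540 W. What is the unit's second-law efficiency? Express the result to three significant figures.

0.273

COP_actual = Q̇_C/Ẇ = 3540/1690 = 2.095.
In absolute terms T_C = 292.95 K and T_H = 331.15 K, so ΔT = 38.20 K.
COP_Carnot = T_C/ΔT = 292.95/38.20 = 7.669.
η_II = COP_actual/COP_Carnot = 2.095/7.669 = 0.2731.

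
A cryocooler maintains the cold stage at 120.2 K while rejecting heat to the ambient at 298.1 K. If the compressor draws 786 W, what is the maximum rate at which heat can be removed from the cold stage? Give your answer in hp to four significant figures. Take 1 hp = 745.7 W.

The reservoir spacing is ΔT = 298.1 − 120.2 = 177.9 K.
COP_Carnot = T_C/ΔT = 120.20/177.9 = 0.6757.
Q̇_max = COP_Carnot × Ẇ = 0.6757 × 786.0 W = 531.1 W = 0.7122 hp.

0.7122 hp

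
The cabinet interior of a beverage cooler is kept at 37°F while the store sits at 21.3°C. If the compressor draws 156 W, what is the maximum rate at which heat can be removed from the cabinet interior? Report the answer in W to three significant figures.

2320 W

In absolute terms T_C = 275.93 K and T_H = 294.45 K, so ΔT = 18.52 K.
COP_Carnot = T_C/ΔT = 275.93/18.52 = 14.90.
Q̇_max = COP_Carnot × Ẇ = 14.90 × 156.0 W = 2324 W.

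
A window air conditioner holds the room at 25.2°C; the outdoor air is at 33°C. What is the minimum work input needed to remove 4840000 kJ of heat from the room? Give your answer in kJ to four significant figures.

126500 kJ

In absolute terms T_C = 298.35 K and T_H = 306.15 K, so ΔT = 7.800 K.
The reversible limit is COP_R = T_C/ΔT = 38.25, so W_min = Q_C/COP = Q_C·ΔT/T_C.
W_min = 4840000 × 7.800/298.35 = 126500 kJ.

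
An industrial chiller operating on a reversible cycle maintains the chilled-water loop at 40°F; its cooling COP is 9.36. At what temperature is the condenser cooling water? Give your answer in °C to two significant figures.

COP_R = T_C/(T_H − T_C) gives T_H − T_C = T_C/COP.
With T_C = 277.59 K, T_H = 277.59 × (1 + 1/9.36) = 307.25 K.
Converting, 307.25 K = 34.10°C.

34 °C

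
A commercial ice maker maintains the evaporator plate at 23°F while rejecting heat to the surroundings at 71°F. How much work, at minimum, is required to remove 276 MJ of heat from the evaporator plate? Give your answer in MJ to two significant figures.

In absolute terms T_C = 268.15 K and T_H = 294.82 K, so ΔT = 26.67 K.
The reversible limit is COP_R = T_C/ΔT = 10.06, so W_min = Q_C/COP = Q_C·ΔT/T_C.
W_min = 276.0 × 26.67/268.15 = 27.45 MJ.

27 MJ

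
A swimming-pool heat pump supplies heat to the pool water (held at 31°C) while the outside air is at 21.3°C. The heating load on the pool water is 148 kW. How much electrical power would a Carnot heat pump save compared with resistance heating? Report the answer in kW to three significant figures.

In absolute terms T_C = 294.45 K and T_H = 304.15 K, so ΔT = 9.700 K.
COP_Carnot = T_H/ΔT = 304.15/9.700 = 31.36.
Resistance heating needs Ẇ_res = Q̇_H = 148.0 kW; the reversible heat pump needs only Ẇ_hp = Q̇_H/COP = 4.720 kW.
Saving = 148.0 − 4.720 = 143.3 kW.

143 kW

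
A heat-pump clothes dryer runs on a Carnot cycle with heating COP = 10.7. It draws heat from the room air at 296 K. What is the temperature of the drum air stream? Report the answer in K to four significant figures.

326.5 K

COP_HP = T_H/(T_H − T_C) rearranges to T_H = COP·T_C/(COP − 1).
With T_C = 296.00 K, T_H = 10.7 × 296.00/9.700 = 326.52 K.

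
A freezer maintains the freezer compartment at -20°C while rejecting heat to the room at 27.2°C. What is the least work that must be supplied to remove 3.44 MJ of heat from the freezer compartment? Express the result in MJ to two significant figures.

In absolute terms T_C = 253.15 K and T_H = 300.35 K, so ΔT = 47.20 K.
The reversible limit is COP_R = T_C/ΔT = 5.363, so W_min = Q_C/COP = Q_C·ΔT/T_C.
W_min = 3.440 × 47.20/253.15 = 0.6414 MJ.

0.64 MJ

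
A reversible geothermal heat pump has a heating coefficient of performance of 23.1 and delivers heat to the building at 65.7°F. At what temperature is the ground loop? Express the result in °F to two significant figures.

COP_HP = T_H/(T_H − T_C) gives T_H − T_C = T_H/COP.
With T_H = 291.87 K, T_C = 291.87 × (1 − 1/23.1) = 279.24 K.
Converting, 279.24 K = 42.96°F.

43 °F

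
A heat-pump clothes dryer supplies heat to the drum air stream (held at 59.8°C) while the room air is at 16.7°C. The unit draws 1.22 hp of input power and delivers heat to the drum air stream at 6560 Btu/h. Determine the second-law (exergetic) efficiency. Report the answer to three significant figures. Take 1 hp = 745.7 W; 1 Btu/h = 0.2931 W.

0.274

Converting, Q̇_H = 6560 Btu/h = 2.578 hp, so COP_actual = Q̇_H/Ẇ = 2.578/1.220 = 2.113.
In absolute terms T_C = 289.85 K and T_H = 332.95 K, so ΔT = 43.10 K.
COP_Carnot = T_H/ΔT = 332.95/43.10 = 7.725.
η_II = COP_actual/COP_Carnot = 2.113/7.725 = 0.2736.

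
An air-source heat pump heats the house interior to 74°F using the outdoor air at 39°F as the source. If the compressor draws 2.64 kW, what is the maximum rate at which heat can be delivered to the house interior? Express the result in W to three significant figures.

In absolute terms T_C = 277.04 K and T_H = 296.48 K, so ΔT = 19.44 K.
COP_Carnot = T_H/ΔT = 296.48/19.44 = 15.25.
Q̇_max = COP_Carnot × Ẇ = 15.25 × 2.640 kW = 40.25 kW = 40250 W.

40300 W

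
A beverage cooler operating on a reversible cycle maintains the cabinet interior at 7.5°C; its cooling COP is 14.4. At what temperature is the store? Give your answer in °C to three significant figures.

COP_R = T_C/(T_H − T_C) gives T_H − T_C = T_C/COP.
With T_C = 280.65 K, T_H = 280.65 × (1 + 1/14.4) = 300.14 K.
Converting, 300.14 K = 26.99°C.

27.0 °C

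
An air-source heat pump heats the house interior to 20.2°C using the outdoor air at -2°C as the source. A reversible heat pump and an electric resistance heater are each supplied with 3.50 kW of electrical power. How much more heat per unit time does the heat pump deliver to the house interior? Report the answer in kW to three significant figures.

42.7 kW

In absolute terms T_C = 271.15 K and T_H = 293.35 K, so ΔT = 22.20 K.
COP_Carnot = T_H/ΔT = 293.35/22.20 = 13.21.
The heat pump delivers Q̇_H = COP × Ẇ = 46.25 kW; the resistance heater delivers Ẇ = 3.500 kW.
Extra = (COP − 1)·Ẇ = 42.75 kW.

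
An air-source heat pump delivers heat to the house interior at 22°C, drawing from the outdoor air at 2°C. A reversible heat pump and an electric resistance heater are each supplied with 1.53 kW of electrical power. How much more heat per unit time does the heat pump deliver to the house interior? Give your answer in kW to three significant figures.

21.0 kW

In absolute terms T_C = 275.15 K and T_H = 295.15 K, so ΔT = 20.00 K.
COP_Carnot = T_H/ΔT = 295.15/20.00 = 14.76.
The heat pump delivers Q̇_H = COP × Ẇ = 22.58 kW; the resistance heater delivers Ẇ = 1.530 kW.
Extra = (COP − 1)·Ẇ = 21.05 kW.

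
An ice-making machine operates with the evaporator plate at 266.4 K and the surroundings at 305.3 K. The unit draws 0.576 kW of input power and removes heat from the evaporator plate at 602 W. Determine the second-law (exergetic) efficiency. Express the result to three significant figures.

Converting, Q̇_C = 602.0 W = 0.6020 kW, so COP_actual = Q̇_C/Ẇ = 0.6020/0.5760 = 1.045.
The reservoir spacing is ΔT = 305.3 − 266.4 = 38.90 K.
COP_Carnot = T_C/ΔT = 266.40/38.90 = 6.848.
η_II = COP_actual/COP_Carnot = 1.045/6.848 = 0.1526.

0.153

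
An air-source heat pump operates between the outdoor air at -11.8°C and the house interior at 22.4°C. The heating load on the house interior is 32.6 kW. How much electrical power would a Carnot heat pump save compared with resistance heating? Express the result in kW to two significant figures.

29 kW

In absolute terms T_C = 261.35 K and T_H = 295.55 K, so ΔT = 34.20 K.
COP_Carnot = T_H/ΔT = 295.55/34.20 = 8.642.
Resistance heating needs Ẇ_res = Q̇_H = 32.60 kW; the reversible heat pump needs only Ẇ_hp = Q̇_H/COP = 3.772 kW.
Saving = 32.60 − 3.772 = 28.83 kW.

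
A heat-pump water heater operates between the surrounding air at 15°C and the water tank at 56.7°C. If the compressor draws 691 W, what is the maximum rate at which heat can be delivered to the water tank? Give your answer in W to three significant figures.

5470 W

In absolute terms T_C = 288.15 K and T_H = 329.85 K, so ΔT = 41.70 K.
COP_Carnot = T_H/ΔT = 329.85/41.70 = 7.910.
Q̇_max = COP_Carnot × Ẇ = 7.910 × 691.0 W = 5466 W.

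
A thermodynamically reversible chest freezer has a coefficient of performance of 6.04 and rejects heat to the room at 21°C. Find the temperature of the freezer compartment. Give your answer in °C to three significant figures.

-20.8 °C

For a Carnot refrigerator COP_R = T_C/(T_H − T_C), so T_C = COP·T_H/(1 + COP).
With T_H = 294.15 K, T_C = 6.04 × 294.15/7.040 = 252.37 K.
Converting, 252.37 K = -20.78°C.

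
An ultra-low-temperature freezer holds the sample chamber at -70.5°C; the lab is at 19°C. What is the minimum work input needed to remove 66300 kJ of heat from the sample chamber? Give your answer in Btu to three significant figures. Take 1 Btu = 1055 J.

In absolute terms T_C = 202.65 K and T_H = 292.15 K, so ΔT = 89.50 K.
The reversible limit is COP_R = T_C/ΔT = 2.264, so W_min = Q_C/COP = Q_C·ΔT/T_C.
W_min = 66300 × 89.50/202.65 = 29280 kJ = 27750 Btu.

27800 Btu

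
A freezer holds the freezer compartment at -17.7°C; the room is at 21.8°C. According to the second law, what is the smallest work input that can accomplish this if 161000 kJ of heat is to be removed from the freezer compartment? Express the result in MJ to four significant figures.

In absolute terms T_C = 255.45 K and T_H = 294.95 K, so ΔT = 39.50 K.
The reversible limit is COP_R = T_C/ΔT = 6.467, so W_min = Q_C/COP = Q_C·ΔT/T_C.
W_min = 161000 × 39.50/255.45 = 24900 kJ = 24.90 MJ.

24.90 MJ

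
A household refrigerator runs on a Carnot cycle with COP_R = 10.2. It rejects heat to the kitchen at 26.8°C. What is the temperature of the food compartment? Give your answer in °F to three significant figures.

32.0 °F

For a Carnot refrigerator COP_R = T_C/(T_H − T_C), so T_C = COP·T_H/(1 + COP).
With T_H = 299.95 K, T_C = 10.2 × 299.95/11.20 = 273.17 K.
Converting, 273.17 K = 32.03°F.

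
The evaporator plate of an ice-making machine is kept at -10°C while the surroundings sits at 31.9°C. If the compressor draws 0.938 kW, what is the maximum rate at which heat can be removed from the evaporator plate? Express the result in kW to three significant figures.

5.89 kW

In absolute terms T_C = 263.15 K and T_H = 305.05 K, so ΔT = 41.90 K.
COP_Carnot = T_C/ΔT = 263.15/41.90 = 6.280.
Q̇_max = COP_Carnot × Ẇ = 6.280 × 0.9380 kW = 5.891 kW.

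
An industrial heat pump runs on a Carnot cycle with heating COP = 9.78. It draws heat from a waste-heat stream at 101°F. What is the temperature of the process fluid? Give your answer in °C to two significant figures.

COP_HP = T_H/(T_H − T_C) rearranges to T_H = COP·T_C/(COP − 1).
With T_C = 311.48 K, T_H = 9.78 × 311.48/8.780 = 346.96 K.
Converting, 346.96 K = 73.81°C.

74 °C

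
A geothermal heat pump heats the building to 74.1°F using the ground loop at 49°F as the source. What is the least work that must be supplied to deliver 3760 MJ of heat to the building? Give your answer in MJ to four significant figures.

In absolute terms T_C = 282.59 K and T_H = 296.54 K, so ΔT = 13.94 K.
The reversible limit is COP_HP = T_H/ΔT = 21.27, so W_min = Q_H/COP = Q_H·ΔT/T_H.
W_min = 3760 × 13.94/296.54 = 176.8 MJ.

176.8 MJ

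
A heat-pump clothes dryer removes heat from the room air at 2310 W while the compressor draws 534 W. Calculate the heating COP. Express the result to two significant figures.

The first law gives Q̇_H = Q̇_C + Ẇ, so the three rates are Q̇_C = 2310, Q̇_H = 2844, Ẇ = 534.0 W.
COP_HP = Q̇_H/Ẇ = 2844/534.0 = 5.326.

5.3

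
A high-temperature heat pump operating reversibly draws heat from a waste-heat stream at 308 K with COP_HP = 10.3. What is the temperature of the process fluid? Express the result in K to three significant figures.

COP_HP = T_H/(T_H − T_C) rearranges to T_H = COP·T_C/(COP − 1).
With T_C = 308.00 K, T_H = 10.3 × 308.00/9.300 = 341.12 K.

341 K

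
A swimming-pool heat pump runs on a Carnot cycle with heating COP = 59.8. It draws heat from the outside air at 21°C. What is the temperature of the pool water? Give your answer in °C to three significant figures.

COP_HP = T_H/(T_H − T_C) rearranges to T_H = COP·T_C/(COP − 1).
With T_C = 294.15 K, T_H = 59.8 × 294.15/58.80 = 299.15 K.
Converting, 299.15 K = 26.00°C.

26.0 °C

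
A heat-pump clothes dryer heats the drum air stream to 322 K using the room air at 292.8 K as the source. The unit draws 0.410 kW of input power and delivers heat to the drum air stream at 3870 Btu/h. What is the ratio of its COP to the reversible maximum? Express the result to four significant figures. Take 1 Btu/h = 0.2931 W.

0.2509

Converting, Q̇_H = 3870 Btu/h = 1.134 kW, so COP_actual = Q̇_H/Ẇ = 1.134/0.4100 = 2.767.
The reservoir spacing is ΔT = 322 − 292.8 = 29.20 K.
COP_Carnot = T_H/ΔT = 322.00/29.20 = 11.03.
η_II = COP_actual/COP_Carnot = 2.767/11.03 = 0.2509.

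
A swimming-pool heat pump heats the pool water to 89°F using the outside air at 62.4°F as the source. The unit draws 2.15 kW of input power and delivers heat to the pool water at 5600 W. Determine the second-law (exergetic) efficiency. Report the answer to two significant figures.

Converting, Q̇_H = 5600 W = 5.600 kW, so COP_actual = Q̇_H/Ẇ = 5.600/2.150 = 2.605.
In absolute terms T_C = 290.04 K and T_H = 304.82 K, so ΔT = 14.78 K.
COP_Carnot = T_H/ΔT = 304.82/14.78 = 20.63.
η_II = COP_actual/COP_Carnot = 2.605/20.63 = 0.1263.

0.13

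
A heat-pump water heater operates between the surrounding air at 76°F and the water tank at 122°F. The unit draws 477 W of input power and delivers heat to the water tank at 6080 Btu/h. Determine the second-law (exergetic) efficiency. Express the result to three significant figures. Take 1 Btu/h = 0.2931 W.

0.295

Converting, Q̇_H = 6080 Btu/h = 1782 W, so COP_actual = Q̇_H/Ẇ = 1782/477.0 = 3.736.
In absolute terms T_C = 297.59 K and T_H = 323.15 K, so ΔT = 25.56 K.
COP_Carnot = T_H/ΔT = 323.15/25.56 = 12.65.
η_II = COP_actual/COP_Carnot = 3.736/12.65 = 0.2954.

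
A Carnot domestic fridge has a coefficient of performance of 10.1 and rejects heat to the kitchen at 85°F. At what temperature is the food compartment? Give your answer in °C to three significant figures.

2.18 °C

For a Carnot refrigerator COP_R = T_C/(T_H − T_C), so T_C = COP·T_H/(1 + COP).
With T_H = 302.59 K, T_C = 10.1 × 302.59/11.10 = 275.33 K.
Converting, 275.33 K = 2.18°C.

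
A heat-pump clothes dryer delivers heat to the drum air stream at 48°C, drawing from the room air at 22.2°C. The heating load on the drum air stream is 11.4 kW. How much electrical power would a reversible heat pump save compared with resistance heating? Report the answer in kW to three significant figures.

10.5 kW

In absolute terms T_C = 295.35 K and T_H = 321.15 K, so ΔT = 25.80 K.
COP_Carnot = T_H/ΔT = 321.15/25.80 = 12.45.
Resistance heating needs Ẇ_res = Q̇_H = 11.40 kW; the reversible heat pump needs only Ẇ_hp = Q̇_H/COP = 0.9158 kW.
Saving = 11.40 − 0.9158 = 10.48 kW.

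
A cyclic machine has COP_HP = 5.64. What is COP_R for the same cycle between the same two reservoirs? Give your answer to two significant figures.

4.6

Since Q_H = Q_C + W for any cycle, COP_R = Q_C/W = Q_H/W − 1.
COP_R = 5.64 − 1 = 4.64.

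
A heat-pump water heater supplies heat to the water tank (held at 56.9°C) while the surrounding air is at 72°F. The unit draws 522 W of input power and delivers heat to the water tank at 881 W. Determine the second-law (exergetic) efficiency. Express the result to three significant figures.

COP_actual = Q̇_H/Ẇ = 881.0/522.0 = 1.688.
In absolute terms T_C = 295.37 K and T_H = 330.05 K, so ΔT = 34.68 K.
COP_Carnot = T_H/ΔT = 330.05/34.68 = 9.518.
η_II = COP_actual/COP_Carnot = 1.688/9.518 = 0.1773.

0.177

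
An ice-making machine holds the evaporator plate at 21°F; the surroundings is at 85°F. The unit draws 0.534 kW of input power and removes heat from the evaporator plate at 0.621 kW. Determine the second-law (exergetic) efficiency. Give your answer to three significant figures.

0.155

COP_actual = Q̇_C/Ẇ = 0.6210/0.5340 = 1.163.
In absolute terms T_C = 267.04 K and T_H = 302.59 K, so ΔT = 35.56 K.
COP_Carnot = T_C/ΔT = 267.04/35.56 = 7.510.
η_II = COP_actual/COP_Carnot = 1.163/7.510 = 0.1548.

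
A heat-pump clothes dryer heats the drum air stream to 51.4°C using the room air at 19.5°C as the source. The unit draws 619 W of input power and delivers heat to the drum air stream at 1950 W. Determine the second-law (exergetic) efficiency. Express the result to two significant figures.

0.31

COP_actual = Q̇_H/Ẇ = 1950/619.0 = 3.150.
In absolute terms T_C = 292.65 K and T_H = 324.55 K, so ΔT = 31.90 K.
COP_Carnot = T_H/ΔT = 324.55/31.90 = 10.17.
η_II = COP_actual/COP_Carnot = 3.150/10.17 = 0.3096.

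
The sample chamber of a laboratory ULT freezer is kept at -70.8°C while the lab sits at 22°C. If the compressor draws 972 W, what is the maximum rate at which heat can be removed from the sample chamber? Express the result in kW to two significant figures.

2.1 kW

In absolute terms T_C = 202.35 K and T_H = 295.15 K, so ΔT = 92.80 K.
COP_Carnot = T_C/ΔT = 202.35/92.80 = 2.180.
Q̇_max = COP_Carnot × Ẇ = 2.180 × 972.0 W = 2119 W = 2.119 kW.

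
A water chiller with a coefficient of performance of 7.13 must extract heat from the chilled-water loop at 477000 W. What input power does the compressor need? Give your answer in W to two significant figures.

Ẇ = Q̇_C/COP = 477000/7.13 = 66900 W.

67000 W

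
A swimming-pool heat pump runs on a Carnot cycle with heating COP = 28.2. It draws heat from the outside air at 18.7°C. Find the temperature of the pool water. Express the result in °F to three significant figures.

85.0 °F

COP_HP = T_H/(T_H − T_C) rearranges to T_H = COP·T_C/(COP − 1).
With T_C = 291.85 K, T_H = 28.2 × 291.85/27.20 = 302.58 K.
Converting, 302.58 K = 84.97°F.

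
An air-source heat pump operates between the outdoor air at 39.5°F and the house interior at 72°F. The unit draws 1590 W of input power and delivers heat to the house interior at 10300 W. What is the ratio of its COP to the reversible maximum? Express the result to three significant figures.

COP_actual = Q̇_H/Ẇ = 10300/1590 = 6.478.
In absolute terms T_C = 277.32 K and T_H = 295.37 K, so ΔT = 18.06 K.
COP_Carnot = T_H/ΔT = 295.37/18.06 = 16.36.
η_II = COP_actual/COP_Carnot = 6.478/16.36 = 0.3960.

0.396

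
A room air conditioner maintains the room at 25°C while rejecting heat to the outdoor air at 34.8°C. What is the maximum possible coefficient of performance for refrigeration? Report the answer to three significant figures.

In absolute terms T_C = 298.15 K and T_H = 307.95 K, so ΔT = 9.800 K.
For a reversible cycle, COP_Carnot = T_C/ΔT = 298.15/9.800 = 30.42.

30.4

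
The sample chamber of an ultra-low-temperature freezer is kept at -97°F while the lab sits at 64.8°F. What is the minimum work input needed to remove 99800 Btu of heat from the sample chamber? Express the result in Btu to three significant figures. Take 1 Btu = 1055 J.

In absolute terms T_C = 201.48 K and T_H = 291.37 K, so ΔT = 89.89 K.
The reversible limit is COP_R = T_C/ΔT = 2.241, so W_min = Q_C/COP = Q_C·ΔT/T_C.
W_min = 99800 × 89.89/201.48 = 44520 Btu.

44500 Btu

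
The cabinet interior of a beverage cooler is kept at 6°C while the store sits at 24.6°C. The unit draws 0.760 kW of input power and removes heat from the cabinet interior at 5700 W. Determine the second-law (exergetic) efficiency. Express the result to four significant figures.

Converting, Q̇_C = 5700 W = 5.700 kW, so COP_actual = Q̇_C/Ẇ = 5.700/0.7600 = 7.500.
In absolute terms T_C = 279.15 K and T_H = 297.75 K, so ΔT = 18.60 K.
COP_Carnot = T_C/ΔT = 279.15/18.60 = 15.01.
η_II = COP_actual/COP_Carnot = 7.500/15.01 = 0.4997.

0.4997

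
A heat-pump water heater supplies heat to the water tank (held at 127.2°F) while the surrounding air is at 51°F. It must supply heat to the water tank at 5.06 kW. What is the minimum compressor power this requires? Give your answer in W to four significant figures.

In absolute terms T_C = 283.71 K and T_H = 326.04 K, so ΔT = 42.33 K.
COP_Carnot = T_H/ΔT = 326.04/42.33 = 7.702.
Ẇ_min = Q̇/COP_Carnot = 5.060/7.702 = 0.6570 kW = 657.0 W.

657.0 W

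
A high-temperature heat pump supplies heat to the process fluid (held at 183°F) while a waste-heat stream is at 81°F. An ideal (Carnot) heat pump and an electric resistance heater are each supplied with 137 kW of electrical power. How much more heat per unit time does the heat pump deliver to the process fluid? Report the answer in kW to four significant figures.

In absolute terms T_C = 300.37 K and T_H = 357.04 K, so ΔT = 56.67 K.
COP_Carnot = T_H/ΔT = 357.04/56.67 = 6.301.
The heat pump delivers Q̇_H = COP × Ẇ = 863.2 kW; the resistance heater delivers Ẇ = 137.0 kW.
Extra = (COP − 1)·Ẇ = 726.2 kW.

726.2 kW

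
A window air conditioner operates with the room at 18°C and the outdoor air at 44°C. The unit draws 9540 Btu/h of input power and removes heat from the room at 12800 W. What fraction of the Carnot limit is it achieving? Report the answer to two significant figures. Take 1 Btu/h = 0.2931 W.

0.41

Converting, Q̇_C = 12800 W = 43670 Btu/h, so COP_actual = Q̇_C/Ẇ = 43670/9540 = 4.578.
In absolute terms T_C = 291.15 K and T_H = 317.15 K, so ΔT = 26.00 K.
COP_Carnot = T_C/ΔT = 291.15/26.00 = 11.20.
η_II = COP_actual/COP_Carnot = 4.578/11.20 = 0.4088.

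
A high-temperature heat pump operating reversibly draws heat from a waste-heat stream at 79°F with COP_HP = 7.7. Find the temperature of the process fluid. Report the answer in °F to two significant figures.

COP_HP = T_H/(T_H − T_C) rearranges to T_H = COP·T_C/(COP − 1).
With T_C = 299.26 K, T_H = 7.7 × 299.26/6.700 = 343.93 K.
Converting, 343.93 K = 159.40°F.

160 °F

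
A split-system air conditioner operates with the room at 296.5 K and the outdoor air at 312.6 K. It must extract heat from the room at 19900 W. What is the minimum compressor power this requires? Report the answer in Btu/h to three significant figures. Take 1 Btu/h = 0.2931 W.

The reservoir spacing is ΔT = 312.6 − 296.5 = 16.10 K.
COP_Carnot = T_C/ΔT = 296.50/16.10 = 18.42.
Ẇ_min = Q̇/COP_Carnot = 19900/18.42 = 1081 W = 3687 Btu/h.

3690 Btu/h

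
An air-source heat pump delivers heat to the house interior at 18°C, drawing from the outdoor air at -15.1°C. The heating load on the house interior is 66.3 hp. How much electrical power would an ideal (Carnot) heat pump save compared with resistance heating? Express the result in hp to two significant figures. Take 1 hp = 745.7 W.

59 hp

In absolute terms T_C = 258.05 K and T_H = 291.15 K, so ΔT = 33.10 K.
COP_Carnot = T_H/ΔT = 291.15/33.10 = 8.796.
Resistance heating needs Ẇ_res = Q̇_H = 66.30 hp; the reversible heat pump needs only Ẇ_hp = Q̇_H/COP = 7.537 hp.
Saving = 66.30 − 7.537 = 58.76 hp.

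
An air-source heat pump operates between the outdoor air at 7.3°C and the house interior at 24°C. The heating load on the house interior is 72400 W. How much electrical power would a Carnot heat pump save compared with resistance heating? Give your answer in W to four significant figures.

In absolute terms T_C = 280.45 K and T_H = 297.15 K, so ΔT = 16.70 K.
COP_Carnot = T_H/ΔT = 297.15/16.70 = 17.79.
Resistance heating needs Ẇ_res = Q̇_H = 72400 W; the reversible heat pump needs only Ẇ_hp = Q̇_H/COP = 4069 W.
Saving = 72400 − 4069 = 68330 W.

68330 W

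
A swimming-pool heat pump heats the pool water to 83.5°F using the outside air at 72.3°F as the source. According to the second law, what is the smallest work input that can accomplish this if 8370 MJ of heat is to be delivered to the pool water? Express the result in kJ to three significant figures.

173000 kJ

In absolute terms T_C = 295.54 K and T_H = 301.76 K, so ΔT = 6.222 K.
The reversible limit is COP_HP = T_H/ΔT = 48.50, so W_min = Q_H/COP = Q_H·ΔT/T_H.
W_min = 8370 × 6.222/301.76 = 172.6 MJ = 172600 kJ.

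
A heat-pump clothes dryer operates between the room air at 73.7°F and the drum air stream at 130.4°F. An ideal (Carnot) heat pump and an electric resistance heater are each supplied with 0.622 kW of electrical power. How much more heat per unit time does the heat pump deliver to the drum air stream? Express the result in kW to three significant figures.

In absolute terms T_C = 296.32 K and T_H = 327.82 K, so ΔT = 31.50 K.
COP_Carnot = T_H/ΔT = 327.82/31.50 = 10.41.
The heat pump delivers Q̇_H = COP × Ẇ = 6.473 kW; the resistance heater delivers Ẇ = 0.6220 kW.
Extra = (COP − 1)·Ẇ = 5.851 kW.

5.85 kW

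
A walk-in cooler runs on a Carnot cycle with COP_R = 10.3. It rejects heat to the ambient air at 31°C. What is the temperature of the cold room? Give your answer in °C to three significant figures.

For a Carnot refrigerator COP_R = T_C/(T_H − T_C), so T_C = COP·T_H/(1 + COP).
With T_H = 304.15 K, T_C = 10.3 × 304.15/11.30 = 277.23 K.
Converting, 277.23 K = 4.08°C.

4.08 °C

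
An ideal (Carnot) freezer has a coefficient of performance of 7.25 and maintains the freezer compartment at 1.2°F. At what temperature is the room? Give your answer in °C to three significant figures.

COP_R = T_C/(T_H − T_C) gives T_H − T_C = T_C/COP.
With T_C = 256.04 K, T_H = 256.04 × (1 + 1/7.25) = 291.35 K.
Converting, 291.35 K = 18.20°C.

18.2 °C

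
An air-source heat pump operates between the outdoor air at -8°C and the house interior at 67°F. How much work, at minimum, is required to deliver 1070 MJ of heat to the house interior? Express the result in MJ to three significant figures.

In absolute terms T_C = 265.15 K and T_H = 292.59 K, so ΔT = 27.44 K.
The reversible limit is COP_HP = T_H/ΔT = 10.66, so W_min = Q_H/COP = Q_H·ΔT/T_H.
W_min = 1070 × 27.44/292.59 = 100.4 MJ.

100 MJ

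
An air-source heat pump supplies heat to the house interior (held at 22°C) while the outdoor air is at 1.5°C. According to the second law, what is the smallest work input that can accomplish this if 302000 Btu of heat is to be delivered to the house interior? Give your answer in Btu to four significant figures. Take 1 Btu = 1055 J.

20980 Btu

In absolute terms T_C = 274.65 K and T_H = 295.15 K, so ΔT = 20.50 K.
The reversible limit is COP_HP = T_H/ΔT = 14.40, so W_min = Q_H/COP = Q_H·ΔT/T_H.
W_min = 302000 × 20.50/295.15 = 20980 Btu.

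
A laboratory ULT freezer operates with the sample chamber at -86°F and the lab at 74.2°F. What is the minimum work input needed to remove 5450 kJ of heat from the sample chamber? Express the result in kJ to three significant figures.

2340 kJ

In absolute terms T_C = 207.59 K and T_H = 296.59 K, so ΔT = 89.00 K.
The reversible limit is COP_R = T_C/ΔT = 2.333, so W_min = Q_C/COP = Q_C·ΔT/T_C.
W_min = 5450 × 89.00/207.59 = 2337 kJ.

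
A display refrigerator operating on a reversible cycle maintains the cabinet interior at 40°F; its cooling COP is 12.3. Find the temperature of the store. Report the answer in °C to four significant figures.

27.01 °C

COP_R = T_C/(T_H − T_C) gives T_H − T_C = T_C/COP.
With T_C = 277.59 K, T_H = 277.59 × (1 + 1/12.3) = 300.16 K.
Converting, 300.16 K = 27.01°C.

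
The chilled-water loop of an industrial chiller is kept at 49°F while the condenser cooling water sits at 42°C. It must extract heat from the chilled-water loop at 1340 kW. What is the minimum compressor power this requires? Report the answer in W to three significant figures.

In absolute terms T_C = 282.59 K and T_H = 315.15 K, so ΔT = 32.56 K.
COP_Carnot = T_C/ΔT = 282.59/32.56 = 8.680.
Ẇ_min = Q̇/COP_Carnot = 1340/8.680 = 154.4 kW = 154400 W.

154000 W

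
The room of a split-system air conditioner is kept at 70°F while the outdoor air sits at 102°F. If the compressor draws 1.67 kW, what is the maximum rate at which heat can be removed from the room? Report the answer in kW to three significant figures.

27.6 kW

In absolute terms T_C = 294.26 K and T_H = 312.04 K, so ΔT = 17.78 K.
COP_Carnot = T_C/ΔT = 294.26/17.78 = 16.55.
Q̇_max = COP_Carnot × Ẇ = 16.55 × 1.670 kW = 27.64 kW.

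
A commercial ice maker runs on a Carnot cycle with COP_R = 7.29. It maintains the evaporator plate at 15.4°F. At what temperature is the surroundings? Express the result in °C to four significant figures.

26.98 °C

COP_R = T_C/(T_H − T_C) gives T_H − T_C = T_C/COP.
With T_C = 263.93 K, T_H = 263.93 × (1 + 1/7.29) = 300.13 K.
Converting, 300.13 K = 26.98°C.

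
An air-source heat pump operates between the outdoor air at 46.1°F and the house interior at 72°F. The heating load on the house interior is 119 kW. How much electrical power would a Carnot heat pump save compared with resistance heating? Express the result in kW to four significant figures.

In absolute terms T_C = 280.98 K and T_H = 295.37 K, so ΔT = 14.39 K.
COP_Carnot = T_H/ΔT = 295.37/14.39 = 20.53.
Resistance heating needs Ẇ_res = Q̇_H = 119.0 kW; the reversible heat pump needs only Ẇ_hp = Q̇_H/COP = 5.797 kW.
Saving = 119.0 − 5.797 = 113.2 kW.

113.2 kW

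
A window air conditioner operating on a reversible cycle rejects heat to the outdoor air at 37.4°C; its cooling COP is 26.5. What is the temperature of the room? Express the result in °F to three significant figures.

For a Carnot refrigerator COP_R = T_C/(T_H − T_C), so T_C = COP·T_H/(1 + COP).
With T_H = 310.55 K, T_C = 26.5 × 310.55/27.50 = 299.26 K.
Converting, 299.26 K = 78.99°F.

79.0 °F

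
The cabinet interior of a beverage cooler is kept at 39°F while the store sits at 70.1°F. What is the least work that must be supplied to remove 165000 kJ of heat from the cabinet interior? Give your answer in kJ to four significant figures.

In absolute terms T_C = 277.04 K and T_H = 294.32 K, so ΔT = 17.28 K.
The reversible limit is COP_R = T_C/ΔT = 16.03, so W_min = Q_C/COP = Q_C·ΔT/T_C.
W_min = 165000 × 17.28/277.04 = 10290 kJ.

10290 kJ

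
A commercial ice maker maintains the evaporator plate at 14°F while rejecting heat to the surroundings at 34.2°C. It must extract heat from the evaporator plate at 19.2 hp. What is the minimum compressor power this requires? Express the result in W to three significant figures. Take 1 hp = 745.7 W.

2400 W

In absolute terms T_C = 263.15 K and T_H = 307.35 K, so ΔT = 44.20 K.
COP_Carnot = T_C/ΔT = 263.15/44.20 = 5.954.
Ẇ_min = Q̇/COP_Carnot = 19.20/5.954 = 3.225 hp = 2405 W.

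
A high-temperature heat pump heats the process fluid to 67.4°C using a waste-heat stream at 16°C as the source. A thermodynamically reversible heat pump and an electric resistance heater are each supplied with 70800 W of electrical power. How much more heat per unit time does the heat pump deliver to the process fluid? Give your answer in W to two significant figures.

400000 W

In absolute terms T_C = 289.15 K and T_H = 340.55 K, so ΔT = 51.40 K.
COP_Carnot = T_H/ΔT = 340.55/51.40 = 6.625.
The heat pump delivers Q̇_H = COP × Ẇ = 469100 W; the resistance heater delivers Ẇ = 70800 W.
Extra = (COP − 1)·Ẇ = 398300 W.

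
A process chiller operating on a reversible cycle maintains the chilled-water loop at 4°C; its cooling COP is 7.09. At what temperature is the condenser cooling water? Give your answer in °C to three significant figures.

43.1 °C

COP_R = T_C/(T_H − T_C) gives T_H − T_C = T_C/COP.
With T_C = 277.15 K, T_H = 277.15 × (1 + 1/7.09) = 316.24 K.
Converting, 316.24 K = 43.09°C.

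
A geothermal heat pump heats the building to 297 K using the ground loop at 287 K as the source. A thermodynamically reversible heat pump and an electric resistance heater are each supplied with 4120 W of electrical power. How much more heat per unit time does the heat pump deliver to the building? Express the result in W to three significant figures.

The reservoir spacing is ΔT = 297 − 287 = 10.00 K.
COP_Carnot = T_H/ΔT = 297.00/10.00 = 29.70.
The heat pump delivers Q̇_H = COP × Ẇ = 122400 W; the resistance heater delivers Ẇ = 4120 W.
Extra = (COP − 1)·Ẇ = 118200 W.

118000 W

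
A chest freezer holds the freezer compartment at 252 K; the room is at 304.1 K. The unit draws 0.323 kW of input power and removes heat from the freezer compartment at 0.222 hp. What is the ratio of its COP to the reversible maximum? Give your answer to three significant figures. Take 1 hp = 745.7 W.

0.106

Converting, Q̇_C = 0.2220 hp = 0.1655 kW, so COP_actual = Q̇_C/Ẇ = 0.1655/0.3230 = 0.5125.
The reservoir spacing is ΔT = 304.1 − 252 = 52.10 K.
COP_Carnot = T_C/ΔT = 252.00/52.10 = 4.837.
η_II = COP_actual/COP_Carnot = 0.5125/4.837 = 0.1060.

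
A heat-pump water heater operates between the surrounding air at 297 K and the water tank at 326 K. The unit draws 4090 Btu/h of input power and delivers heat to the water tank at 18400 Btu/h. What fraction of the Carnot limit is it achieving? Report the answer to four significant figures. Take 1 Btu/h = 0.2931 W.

COP_actual = Q̇_H/Ẇ = 18400/4090 = 4.499.
The reservoir spacing is ΔT = 326 − 297 = 29.00 K.
COP_Carnot = T_H/ΔT = 326.00/29.00 = 11.24.
η_II = COP_actual/COP_Carnot = 4.499/11.24 = 0.4002.

0.4002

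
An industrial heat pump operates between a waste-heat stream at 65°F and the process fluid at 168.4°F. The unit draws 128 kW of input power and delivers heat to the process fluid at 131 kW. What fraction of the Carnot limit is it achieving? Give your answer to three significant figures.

COP_actual = Q̇_H/Ẇ = 131.0/128.0 = 1.023.
In absolute terms T_C = 291.48 K and T_H = 348.93 K, so ΔT = 57.44 K.
COP_Carnot = T_H/ΔT = 348.93/57.44 = 6.074.
η_II = COP_actual/COP_Carnot = 1.023/6.074 = 0.1685.

0.168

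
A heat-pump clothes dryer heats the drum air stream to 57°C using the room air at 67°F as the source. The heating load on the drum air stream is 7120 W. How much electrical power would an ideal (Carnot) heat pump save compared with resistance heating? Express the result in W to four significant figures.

6310 W

In absolute terms T_C = 292.59 K and T_H = 330.15 K, so ΔT = 37.56 K.
COP_Carnot = T_H/ΔT = 330.15/37.56 = 8.791.
Resistance heating needs Ẇ_res = Q̇_H = 7120 W; the reversible heat pump needs only Ẇ_hp = Q̇_H/COP = 809.9 W.
Saving = 7120 − 809.9 = 6310 W.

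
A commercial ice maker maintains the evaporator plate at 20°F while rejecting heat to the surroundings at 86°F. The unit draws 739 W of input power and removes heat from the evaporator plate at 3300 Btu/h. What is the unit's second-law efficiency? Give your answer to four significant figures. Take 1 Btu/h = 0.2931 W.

0.1801

Converting, Q̇_C = 3300 Btu/h = 967.2 W, so COP_actual = Q̇_C/Ẇ = 967.2/739.0 = 1.309.
In absolute terms T_C = 266.48 K and T_H = 303.15 K, so ΔT = 36.67 K.
COP_Carnot = T_C/ΔT = 266.48/36.67 = 7.268.
η_II = COP_actual/COP_Carnot = 1.309/7.268 = 0.1801.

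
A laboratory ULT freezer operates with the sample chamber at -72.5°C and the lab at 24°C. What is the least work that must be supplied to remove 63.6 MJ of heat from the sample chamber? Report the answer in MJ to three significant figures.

30.6 MJ

In absolute terms T_C = 200.65 K and T_H = 297.15 K, so ΔT = 96.50 K.
The reversible limit is COP_R = T_C/ΔT = 2.079, so W_min = Q_C/COP = Q_C·ΔT/T_C.
W_min = 63.60 × 96.50/200.65 = 30.59 MJ.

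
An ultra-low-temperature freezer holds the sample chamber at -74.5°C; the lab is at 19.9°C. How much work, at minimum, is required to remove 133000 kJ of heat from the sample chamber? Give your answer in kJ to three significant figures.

In absolute terms T_C = 198.65 K and T_H = 293.05 K, so ΔT = 94.40 K.
The reversible limit is COP_R = T_C/ΔT = 2.104, so W_min = Q_C/COP = Q_C·ΔT/T_C.
W_min = 133000 × 94.40/198.65 = 63200 kJ.

63200 kJ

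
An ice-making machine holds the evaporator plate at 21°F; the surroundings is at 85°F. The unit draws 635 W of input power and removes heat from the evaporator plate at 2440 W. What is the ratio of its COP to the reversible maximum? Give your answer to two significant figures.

COP_actual = Q̇_C/Ẇ = 2440/635.0 = 3.843.
In absolute terms T_C = 267.04 K and T_H = 302.59 K, so ΔT = 35.56 K.
COP_Carnot = T_C/ΔT = 267.04/35.56 = 7.510.
η_II = COP_actual/COP_Carnot = 3.843/7.510 = 0.5116.

0.51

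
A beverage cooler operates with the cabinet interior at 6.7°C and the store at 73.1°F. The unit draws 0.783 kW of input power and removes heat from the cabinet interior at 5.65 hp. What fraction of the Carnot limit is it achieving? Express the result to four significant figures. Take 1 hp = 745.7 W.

0.3102

Converting, Q̇_C = 5.650 hp = 4.213 kW, so COP_actual = Q̇_C/Ẇ = 4.213/0.7830 = 5.381.
In absolute terms T_C = 279.85 K and T_H = 295.98 K, so ΔT = 16.13 K.
COP_Carnot = T_C/ΔT = 279.85/16.13 = 17.35.
η_II = COP_actual/COP_Carnot = 5.381/17.35 = 0.3102.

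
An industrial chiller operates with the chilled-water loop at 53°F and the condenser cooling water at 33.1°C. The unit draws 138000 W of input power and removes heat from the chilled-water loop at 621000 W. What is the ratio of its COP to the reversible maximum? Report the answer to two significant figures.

0.34

COP_actual = Q̇_C/Ẇ = 621000/138000 = 4.500.
In absolute terms T_C = 284.82 K and T_H = 306.25 K, so ΔT = 21.43 K.
COP_Carnot = T_C/ΔT = 284.82/21.43 = 13.29.
η_II = COP_actual/COP_Carnot = 4.500/13.29 = 0.3386.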